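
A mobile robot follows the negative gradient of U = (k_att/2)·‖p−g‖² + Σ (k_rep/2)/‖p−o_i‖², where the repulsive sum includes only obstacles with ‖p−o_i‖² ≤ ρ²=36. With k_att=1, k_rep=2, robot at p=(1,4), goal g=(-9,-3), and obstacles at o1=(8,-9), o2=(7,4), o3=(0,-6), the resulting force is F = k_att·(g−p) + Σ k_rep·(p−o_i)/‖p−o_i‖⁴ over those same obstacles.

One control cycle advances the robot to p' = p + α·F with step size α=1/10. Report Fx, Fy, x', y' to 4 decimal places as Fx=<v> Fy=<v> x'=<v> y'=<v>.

F_att = 1·(g−p) = 1·(-10,-7) = (-10.0000,-7.0000)
o1: d²=218 > ρ²=36 → inactive
o2: d²=36 ≤ ρ²=36; F_rep = 2·(-6,0)/36² = (-0.0093,0.0000)
o3: d²=101 > ρ²=36 → inactive
F = F_att + ΣF_rep = (-10.0093,-7.0000)
p' = p + 1/10·F = (-0.0009,3.3000)

Fx=-10.0093 Fy=-7.0000 x'=-0.0009 y'=3.3000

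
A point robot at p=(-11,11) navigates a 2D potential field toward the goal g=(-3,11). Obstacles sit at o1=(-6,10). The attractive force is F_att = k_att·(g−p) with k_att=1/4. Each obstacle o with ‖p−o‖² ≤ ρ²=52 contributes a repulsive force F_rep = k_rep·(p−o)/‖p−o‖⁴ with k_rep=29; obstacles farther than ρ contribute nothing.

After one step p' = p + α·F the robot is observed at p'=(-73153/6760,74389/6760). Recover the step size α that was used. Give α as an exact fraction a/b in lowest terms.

F_att = 1/4·(g−p) = 1/4·(8,0) = (2.0000,0.0000)
o1: d²=26 ≤ ρ²=52; F_rep = 29·(-5,1)/26² = (-0.2145,0.0429)
F = F_att + ΣF_rep = (1.7855,0.0429)
Δp = p'−p = (0.1786,0.0043); α = Δx/Fx = (1207/6760) / (1207/676) = 1/10
check: Δy/Fy = (29/6760) / (29/676) = 1/10 ✓

α = 1/10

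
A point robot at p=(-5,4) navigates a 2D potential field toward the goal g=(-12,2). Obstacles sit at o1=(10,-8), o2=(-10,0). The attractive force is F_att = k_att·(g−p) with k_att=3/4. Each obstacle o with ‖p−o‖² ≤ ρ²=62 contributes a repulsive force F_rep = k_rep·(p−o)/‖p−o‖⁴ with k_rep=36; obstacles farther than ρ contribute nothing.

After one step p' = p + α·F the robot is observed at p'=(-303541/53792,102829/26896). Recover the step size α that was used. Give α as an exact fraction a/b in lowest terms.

F_att = 3/4·(g−p) = 3/4·(-7,-2) = (-5.2500,-1.5000)
o1: d²=369 > ρ²=62 → inactive
o2: d²=41 ≤ ρ²=62; F_rep = 36·(5,4)/41² = (0.1071,0.0857)
F = F_att + ΣF_rep = (-5.1429,-1.4143)
Δp = p'−p = (-0.6429,-0.1768); α = Δx/Fx = (-34581/53792) / (-34581/6724) = 1/8
check: Δy/Fy = (-4755/26896) / (-4755/3362) = 1/8 ✓

α = 1/8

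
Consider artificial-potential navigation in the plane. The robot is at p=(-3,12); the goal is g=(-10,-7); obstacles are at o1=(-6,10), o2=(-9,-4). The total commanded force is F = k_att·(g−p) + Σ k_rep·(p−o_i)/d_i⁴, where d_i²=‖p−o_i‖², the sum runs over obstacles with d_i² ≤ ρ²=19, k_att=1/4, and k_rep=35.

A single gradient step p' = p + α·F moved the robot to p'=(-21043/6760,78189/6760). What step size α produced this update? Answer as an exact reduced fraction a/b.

F_att = 1/4·(g−p) = 1/4·(-7,-19) = (-1.7500,-4.7500)
o1: d²=13 ≤ ρ²=19; F_rep = 35·(3,2)/13² = (0.6213,0.4142)
o2: d²=292 > ρ²=19 → inactive
F = F_att + ΣF_rep = (-1.1287,-4.3358)
Δp = p'−p = (-0.1129,-0.4336); α = Δx/Fx = (-763/6760) / (-763/676) = 1/10
check: Δy/Fy = (-2931/6760) / (-2931/676) = 1/10 ✓

α = 1/10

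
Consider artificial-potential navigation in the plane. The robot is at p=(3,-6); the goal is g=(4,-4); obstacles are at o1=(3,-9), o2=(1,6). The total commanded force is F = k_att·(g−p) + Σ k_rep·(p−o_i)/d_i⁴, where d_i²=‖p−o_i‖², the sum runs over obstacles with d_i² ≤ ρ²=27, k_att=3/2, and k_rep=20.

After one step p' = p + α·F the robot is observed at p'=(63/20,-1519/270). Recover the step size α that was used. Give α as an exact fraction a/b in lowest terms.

F_att = 3/2·(g−p) = 3/2·(1,2) = (1.5000,3.0000)
o1: d²=9 ≤ ρ²=27; F_rep = 20·(0,3)/9² = (0.0000,0.7407)
o2: d²=148 > ρ²=27 → inactive
F = F_att + ΣF_rep = (1.5000,3.7407)
Δp = p'−p = (0.1500,0.3741); α = Δx/Fx = (3/20) / (3/2) = 1/10
check: Δy/Fy = (101/270) / (101/27) = 1/10 ✓

α = 1/10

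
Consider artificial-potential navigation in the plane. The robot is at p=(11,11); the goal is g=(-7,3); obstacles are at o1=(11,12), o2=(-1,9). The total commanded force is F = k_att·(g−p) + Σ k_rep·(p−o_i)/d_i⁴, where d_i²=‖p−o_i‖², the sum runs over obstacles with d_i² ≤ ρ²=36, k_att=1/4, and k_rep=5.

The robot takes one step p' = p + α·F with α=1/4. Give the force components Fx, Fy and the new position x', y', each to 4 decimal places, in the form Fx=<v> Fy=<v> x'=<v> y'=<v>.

F_att = 1/4·(g−p) = 1/4·(-18,-8) = (-4.5000,-2.0000)
o1: d²=1 ≤ ρ²=36; F_rep = 5·(0,-1)/1² = (0.0000,-5.0000)
o2: d²=148 > ρ²=36 → inactive
F = F_att + ΣF_rep = (-4.5000,-7.0000)
p' = p + 1/4·F = (9.8750,9.2500)

Fx=-4.5000 Fy=-7.0000 x'=9.8750 y'=9.2500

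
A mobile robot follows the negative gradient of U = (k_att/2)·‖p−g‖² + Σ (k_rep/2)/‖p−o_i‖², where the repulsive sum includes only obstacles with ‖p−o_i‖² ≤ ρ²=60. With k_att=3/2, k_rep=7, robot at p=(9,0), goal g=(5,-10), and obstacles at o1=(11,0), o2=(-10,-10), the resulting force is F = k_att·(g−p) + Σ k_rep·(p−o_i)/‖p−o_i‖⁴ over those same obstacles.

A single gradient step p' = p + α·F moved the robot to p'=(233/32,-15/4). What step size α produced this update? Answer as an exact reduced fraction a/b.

F_att = 3/2·(g−p) = 3/2·(-4,-10) = (-6.0000,-15.0000)
o1: d²=4 ≤ ρ²=60; F_rep = 7·(-2,0)/4² = (-0.8750,0.0000)
o2: d²=461 > ρ²=60 → inactive
F = F_att + ΣF_rep = (-6.8750,-15.0000)
Δp = p'−p = (-1.7188,-3.7500); α = Δx/Fx = (-55/32) / (-55/8) = 1/4
check: Δy/Fy = (-15/4) / (-15) = 1/4 ✓

α = 1/4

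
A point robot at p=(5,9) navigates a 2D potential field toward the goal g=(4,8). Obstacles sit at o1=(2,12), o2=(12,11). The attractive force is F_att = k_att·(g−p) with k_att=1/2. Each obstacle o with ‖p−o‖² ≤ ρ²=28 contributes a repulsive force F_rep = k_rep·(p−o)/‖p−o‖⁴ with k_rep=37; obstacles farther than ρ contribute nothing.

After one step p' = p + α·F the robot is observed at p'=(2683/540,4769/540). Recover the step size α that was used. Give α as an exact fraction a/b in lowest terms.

α = 1/5

F_att = 1/2·(g−p) = 1/2·(-1,-1) = (-0.5000,-0.5000)
o1: d²=18 ≤ ρ²=28; F_rep = 37·(3,-3)/18² = (0.3426,-0.3426)
o2: d²=53 > ρ²=28 → inactive
F = F_att + ΣF_rep = (-0.1574,-0.8426)
Δp = p'−p = (-0.0315,-0.1685); α = Δx/Fx = (-17/540) / (-17/108) = 1/5
check: Δy/Fy = (-91/540) / (-91/108) = 1/5 ✓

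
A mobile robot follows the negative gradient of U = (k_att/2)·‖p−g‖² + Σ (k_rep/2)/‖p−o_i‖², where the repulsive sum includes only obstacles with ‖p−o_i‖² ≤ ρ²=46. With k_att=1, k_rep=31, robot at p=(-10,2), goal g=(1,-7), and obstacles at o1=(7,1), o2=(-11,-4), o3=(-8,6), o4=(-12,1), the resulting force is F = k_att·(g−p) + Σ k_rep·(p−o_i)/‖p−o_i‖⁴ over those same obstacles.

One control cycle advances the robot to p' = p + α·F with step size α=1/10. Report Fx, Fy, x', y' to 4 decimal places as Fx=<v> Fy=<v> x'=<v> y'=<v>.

F_att = 1·(g−p) = 1·(11,-9) = (11.0000,-9.0000)
o1: d²=290 > ρ²=46 → inactive
o2: d²=37 ≤ ρ²=46; F_rep = 31·(1,6)/37² = (0.0226,0.1359)
o3: d²=20 ≤ ρ²=46; F_rep = 31·(-2,-4)/20² = (-0.1550,-0.3100)
o4: d²=5 ≤ ρ²=46; F_rep = 31·(2,1)/5² = (2.4800,1.2400)
F = F_att + ΣF_rep = (13.3476,-7.9341)
p' = p + 1/10·F = (-8.6652,1.2066)

Fx=13.3476 Fy=-7.9341 x'=-8.6652 y'=1.2066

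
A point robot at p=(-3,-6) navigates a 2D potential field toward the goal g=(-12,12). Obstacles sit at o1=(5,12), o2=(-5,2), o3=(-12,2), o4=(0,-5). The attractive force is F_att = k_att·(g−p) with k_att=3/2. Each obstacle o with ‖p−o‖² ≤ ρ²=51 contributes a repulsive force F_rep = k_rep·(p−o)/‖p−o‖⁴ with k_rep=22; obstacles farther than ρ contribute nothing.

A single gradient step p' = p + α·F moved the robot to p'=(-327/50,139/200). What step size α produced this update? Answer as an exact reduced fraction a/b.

α = 1/4

F_att = 3/2·(g−p) = 3/2·(-9,18) = (-13.5000,27.0000)
o1: d²=388 > ρ²=51 → inactive
o2: d²=68 > ρ²=51 → inactive
o3: d²=145 > ρ²=51 → inactive
o4: d²=10 ≤ ρ²=51; F_rep = 22·(-3,-1)/10² = (-0.6600,-0.2200)
F = F_att + ΣF_rep = (-14.1600,26.7800)
Δp = p'−p = (-3.5400,6.6950); α = Δx/Fx = (-177/50) / (-354/25) = 1/4
check: Δy/Fy = (1339/200) / (1339/50) = 1/4 ✓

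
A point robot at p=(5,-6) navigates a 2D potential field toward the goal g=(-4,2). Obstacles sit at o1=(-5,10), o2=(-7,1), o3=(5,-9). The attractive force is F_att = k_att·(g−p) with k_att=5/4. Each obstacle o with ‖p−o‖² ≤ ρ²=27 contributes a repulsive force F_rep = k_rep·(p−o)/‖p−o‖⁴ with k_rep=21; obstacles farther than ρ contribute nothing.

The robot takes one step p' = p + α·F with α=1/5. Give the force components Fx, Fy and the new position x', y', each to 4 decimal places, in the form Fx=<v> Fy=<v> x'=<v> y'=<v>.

Fx=-11.2500 Fy=10.7778 x'=2.7500 y'=-3.8444

F_att = 5/4·(g−p) = 5/4·(-9,8) = (-11.2500,10.0000)
o1: d²=356 > ρ²=27 → inactive
o2: d²=193 > ρ²=27 → inactive
o3: d²=9 ≤ ρ²=27; F_rep = 21·(0,3)/9² = (0.0000,0.7778)
F = F_att + ΣF_rep = (-11.2500,10.7778)
p' = p + 1/5·F = (2.7500,-3.8444)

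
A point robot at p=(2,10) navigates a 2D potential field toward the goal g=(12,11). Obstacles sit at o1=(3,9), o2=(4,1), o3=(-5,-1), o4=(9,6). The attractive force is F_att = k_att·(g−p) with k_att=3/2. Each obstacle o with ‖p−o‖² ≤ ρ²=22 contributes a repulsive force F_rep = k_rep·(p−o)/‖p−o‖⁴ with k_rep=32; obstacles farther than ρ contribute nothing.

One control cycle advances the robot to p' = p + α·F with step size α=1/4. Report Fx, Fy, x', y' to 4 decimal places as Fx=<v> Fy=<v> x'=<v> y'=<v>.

Fx=7.0000 Fy=9.5000 x'=3.7500 y'=12.3750

F_att = 3/2·(g−p) = 3/2·(10,1) = (15.0000,1.5000)
o1: d²=2 ≤ ρ²=22; F_rep = 32·(-1,1)/2² = (-8.0000,8.0000)
o2: d²=85 > ρ²=22 → inactive
o3: d²=170 > ρ²=22 → inactive
o4: d²=65 > ρ²=22 → inactive
F = F_att + ΣF_rep = (7.0000,9.5000)
p' = p + 1/4·F = (3.7500,12.3750)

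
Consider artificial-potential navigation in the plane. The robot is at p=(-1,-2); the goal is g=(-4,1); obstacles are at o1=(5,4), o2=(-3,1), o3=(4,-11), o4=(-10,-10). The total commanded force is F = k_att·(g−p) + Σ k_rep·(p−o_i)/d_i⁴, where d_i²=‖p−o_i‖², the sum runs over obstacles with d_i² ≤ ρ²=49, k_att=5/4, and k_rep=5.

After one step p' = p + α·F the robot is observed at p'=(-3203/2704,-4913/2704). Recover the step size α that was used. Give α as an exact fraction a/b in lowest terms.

F_att = 5/4·(g−p) = 5/4·(-3,3) = (-3.7500,3.7500)
o1: d²=72 > ρ²=49 → inactive
o2: d²=13 ≤ ρ²=49; F_rep = 5·(2,-3)/13² = (0.0592,-0.0888)
o3: d²=106 > ρ²=49 → inactive
o4: d²=145 > ρ²=49 → inactive
F = F_att + ΣF_rep = (-3.6908,3.6612)
Δp = p'−p = (-0.1845,0.1831); α = Δx/Fx = (-499/2704) / (-2495/676) = 1/20
check: Δy/Fy = (495/2704) / (2475/676) = 1/20 ✓

α = 1/20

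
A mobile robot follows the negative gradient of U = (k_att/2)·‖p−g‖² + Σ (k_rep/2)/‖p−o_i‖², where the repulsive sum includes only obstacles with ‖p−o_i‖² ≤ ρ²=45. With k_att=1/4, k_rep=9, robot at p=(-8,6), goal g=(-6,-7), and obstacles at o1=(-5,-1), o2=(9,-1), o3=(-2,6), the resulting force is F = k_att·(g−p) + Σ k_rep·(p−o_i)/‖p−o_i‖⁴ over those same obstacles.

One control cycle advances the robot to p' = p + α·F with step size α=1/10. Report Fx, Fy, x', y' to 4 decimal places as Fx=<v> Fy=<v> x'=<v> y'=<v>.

Fx=0.4583 Fy=-3.2500 x'=-7.9542 y'=5.6750

F_att = 1/4·(g−p) = 1/4·(2,-13) = (0.5000,-3.2500)
o1: d²=58 > ρ²=45 → inactive
o2: d²=338 > ρ²=45 → inactive
o3: d²=36 ≤ ρ²=45; F_rep = 9·(-6,0)/36² = (-0.0417,0.0000)
F = F_att + ΣF_rep = (0.4583,-3.2500)
p' = p + 1/10·F = (-7.9542,5.6750)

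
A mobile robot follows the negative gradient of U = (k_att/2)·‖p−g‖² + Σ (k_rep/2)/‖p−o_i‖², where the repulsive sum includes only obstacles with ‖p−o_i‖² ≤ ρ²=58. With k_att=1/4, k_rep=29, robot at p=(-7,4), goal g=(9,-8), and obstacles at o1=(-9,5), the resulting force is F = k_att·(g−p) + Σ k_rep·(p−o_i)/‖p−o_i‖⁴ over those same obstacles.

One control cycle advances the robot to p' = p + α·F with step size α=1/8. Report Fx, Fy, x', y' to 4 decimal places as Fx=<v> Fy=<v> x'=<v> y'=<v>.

F_att = 1/4·(g−p) = 1/4·(16,-12) = (4.0000,-3.0000)
o1: d²=5 ≤ ρ²=58; F_rep = 29·(2,-1)/5² = (2.3200,-1.1600)
F = F_att + ΣF_rep = (6.3200,-4.1600)
p' = p + 1/8·F = (-6.2100,3.4800)

Fx=6.3200 Fy=-4.1600 x'=-6.2100 y'=3.4800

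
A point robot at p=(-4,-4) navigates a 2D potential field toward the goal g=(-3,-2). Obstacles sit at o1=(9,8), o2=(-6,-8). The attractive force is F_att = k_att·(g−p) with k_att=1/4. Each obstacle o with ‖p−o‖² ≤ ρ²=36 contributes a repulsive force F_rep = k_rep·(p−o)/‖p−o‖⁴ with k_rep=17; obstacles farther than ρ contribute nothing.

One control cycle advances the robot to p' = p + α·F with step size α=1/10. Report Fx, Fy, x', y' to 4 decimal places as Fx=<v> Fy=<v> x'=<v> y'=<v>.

Fx=0.3350 Fy=0.6700 x'=-3.9665 y'=-3.9330

F_att = 1/4·(g−p) = 1/4·(1,2) = (0.2500,0.5000)
o1: d²=313 > ρ²=36 → inactive
o2: d²=20 ≤ ρ²=36; F_rep = 17·(2,4)/20² = (0.0850,0.1700)
F = F_att + ΣF_rep = (0.3350,0.6700)
p' = p + 1/10·F = (-3.9665,-3.9330)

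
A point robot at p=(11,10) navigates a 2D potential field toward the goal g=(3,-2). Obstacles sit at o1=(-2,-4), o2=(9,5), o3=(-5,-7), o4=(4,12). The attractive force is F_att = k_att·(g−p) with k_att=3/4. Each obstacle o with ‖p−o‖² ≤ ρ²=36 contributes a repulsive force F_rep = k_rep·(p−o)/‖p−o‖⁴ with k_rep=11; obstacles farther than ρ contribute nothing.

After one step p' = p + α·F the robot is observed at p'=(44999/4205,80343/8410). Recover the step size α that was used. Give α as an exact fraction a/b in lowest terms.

F_att = 3/4·(g−p) = 3/4·(-8,-12) = (-6.0000,-9.0000)
o1: d²=365 > ρ²=36 → inactive
o2: d²=29 ≤ ρ²=36; F_rep = 11·(2,5)/29² = (0.0262,0.0654)
o3: d²=545 > ρ²=36 → inactive
o4: d²=53 > ρ²=36 → inactive
F = F_att + ΣF_rep = (-5.9738,-8.9346)
Δp = p'−p = (-0.2987,-0.4467); α = Δx/Fx = (-1256/4205) / (-5024/841) = 1/20
check: Δy/Fy = (-3757/8410) / (-7514/841) = 1/20 ✓

α = 1/20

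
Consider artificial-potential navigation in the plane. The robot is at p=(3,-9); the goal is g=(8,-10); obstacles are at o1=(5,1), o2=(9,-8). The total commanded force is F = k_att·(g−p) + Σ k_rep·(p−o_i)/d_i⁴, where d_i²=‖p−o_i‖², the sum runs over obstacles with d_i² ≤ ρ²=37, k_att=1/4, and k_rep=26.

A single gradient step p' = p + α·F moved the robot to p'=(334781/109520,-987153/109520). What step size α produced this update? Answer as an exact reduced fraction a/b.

F_att = 1/4·(g−p) = 1/4·(5,-1) = (1.2500,-0.2500)
o1: d²=104 > ρ²=37 → inactive
o2: d²=37 ≤ ρ²=37; F_rep = 26·(-6,-1)/37² = (-0.1140,-0.0190)
F = F_att + ΣF_rep = (1.1360,-0.2690)
Δp = p'−p = (0.0568,-0.0134); α = Δx/Fx = (6221/109520) / (6221/5476) = 1/20
check: Δy/Fy = (-1473/109520) / (-1473/5476) = 1/20 ✓

α = 1/20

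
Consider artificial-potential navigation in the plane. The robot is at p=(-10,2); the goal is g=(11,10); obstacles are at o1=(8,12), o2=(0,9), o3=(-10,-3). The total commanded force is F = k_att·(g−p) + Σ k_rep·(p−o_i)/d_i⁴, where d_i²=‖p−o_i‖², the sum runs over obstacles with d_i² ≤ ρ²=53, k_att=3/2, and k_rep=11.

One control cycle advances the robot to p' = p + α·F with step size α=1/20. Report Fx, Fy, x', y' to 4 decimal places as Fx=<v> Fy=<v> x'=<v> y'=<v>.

Fx=31.5000 Fy=12.0880 x'=-8.4250 y'=2.6044

F_att = 3/2·(g−p) = 3/2·(21,8) = (31.5000,12.0000)
o1: d²=424 > ρ²=53 → inactive
o2: d²=149 > ρ²=53 → inactive
o3: d²=25 ≤ ρ²=53; F_rep = 11·(0,5)/25² = (0.0000,0.0880)
F = F_att + ΣF_rep = (31.5000,12.0880)
p' = p + 1/20·F = (-8.4250,2.6044)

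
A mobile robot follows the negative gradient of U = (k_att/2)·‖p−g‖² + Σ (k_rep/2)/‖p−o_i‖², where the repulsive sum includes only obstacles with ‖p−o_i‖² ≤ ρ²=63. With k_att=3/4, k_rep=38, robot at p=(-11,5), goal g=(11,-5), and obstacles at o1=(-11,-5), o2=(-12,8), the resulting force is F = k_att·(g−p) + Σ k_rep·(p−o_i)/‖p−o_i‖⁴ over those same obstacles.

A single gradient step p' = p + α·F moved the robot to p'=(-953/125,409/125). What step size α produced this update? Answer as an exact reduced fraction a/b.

F_att = 3/4·(g−p) = 3/4·(22,-10) = (16.5000,-7.5000)
o1: d²=100 > ρ²=63 → inactive
o2: d²=10 ≤ ρ²=63; F_rep = 38·(1,-3)/10² = (0.3800,-1.1400)
F = F_att + ΣF_rep = (16.8800,-8.6400)
Δp = p'−p = (3.3760,-1.7280); α = Δx/Fx = (422/125) / (422/25) = 1/5
check: Δy/Fy = (-216/125) / (-216/25) = 1/5 ✓

α = 1/5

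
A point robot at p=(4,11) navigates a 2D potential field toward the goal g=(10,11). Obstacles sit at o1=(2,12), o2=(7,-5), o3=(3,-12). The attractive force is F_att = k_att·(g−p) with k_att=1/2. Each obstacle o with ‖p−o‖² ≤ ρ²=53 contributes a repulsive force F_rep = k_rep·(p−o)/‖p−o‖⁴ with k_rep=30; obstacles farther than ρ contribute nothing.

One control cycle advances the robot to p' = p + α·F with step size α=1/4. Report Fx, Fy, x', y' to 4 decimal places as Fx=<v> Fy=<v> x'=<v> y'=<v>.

Fx=5.4000 Fy=-1.2000 x'=5.3500 y'=10.7000

F_att = 1/2·(g−p) = 1/2·(6,0) = (3.0000,0.0000)
o1: d²=5 ≤ ρ²=53; F_rep = 30·(2,-1)/5² = (2.4000,-1.2000)
o2: d²=265 > ρ²=53 → inactive
o3: d²=530 > ρ²=53 → inactive
F = F_att + ΣF_rep = (5.4000,-1.2000)
p' = p + 1/4·F = (5.3500,10.7000)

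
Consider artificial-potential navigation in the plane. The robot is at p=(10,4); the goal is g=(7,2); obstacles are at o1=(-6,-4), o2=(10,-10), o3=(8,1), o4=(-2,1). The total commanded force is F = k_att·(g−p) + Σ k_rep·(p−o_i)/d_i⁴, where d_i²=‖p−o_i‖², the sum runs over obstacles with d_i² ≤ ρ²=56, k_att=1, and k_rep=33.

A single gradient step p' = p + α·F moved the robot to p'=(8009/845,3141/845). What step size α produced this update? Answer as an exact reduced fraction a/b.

F_att = 1·(g−p) = 1·(-3,-2) = (-3.0000,-2.0000)
o1: d²=320 > ρ²=56 → inactive
o2: d²=196 > ρ²=56 → inactive
o3: d²=13 ≤ ρ²=56; F_rep = 33·(2,3)/13² = (0.3905,0.5858)
o4: d²=153 > ρ²=56 → inactive
F = F_att + ΣF_rep = (-2.6095,-1.4142)
Δp = p'−p = (-0.5219,-0.2828); α = Δx/Fx = (-441/845) / (-441/169) = 1/5
check: Δy/Fy = (-239/845) / (-239/169) = 1/5 ✓

α = 1/5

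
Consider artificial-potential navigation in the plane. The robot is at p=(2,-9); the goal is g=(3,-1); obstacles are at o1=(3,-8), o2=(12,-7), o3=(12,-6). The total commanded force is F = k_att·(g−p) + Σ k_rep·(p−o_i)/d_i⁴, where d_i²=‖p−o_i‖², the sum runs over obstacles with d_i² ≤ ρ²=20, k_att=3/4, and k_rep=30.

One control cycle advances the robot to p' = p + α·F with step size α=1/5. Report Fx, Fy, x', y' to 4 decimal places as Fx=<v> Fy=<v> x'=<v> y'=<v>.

Fx=-6.7500 Fy=-1.5000 x'=0.6500 y'=-9.3000

F_att = 3/4·(g−p) = 3/4·(1,8) = (0.7500,6.0000)
o1: d²=2 ≤ ρ²=20; F_rep = 30·(-1,-1)/2² = (-7.5000,-7.5000)
o2: d²=104 > ρ²=20 → inactive
o3: d²=109 > ρ²=20 → inactive
F = F_att + ΣF_rep = (-6.7500,-1.5000)
p' = p + 1/5·F = (0.6500,-9.3000)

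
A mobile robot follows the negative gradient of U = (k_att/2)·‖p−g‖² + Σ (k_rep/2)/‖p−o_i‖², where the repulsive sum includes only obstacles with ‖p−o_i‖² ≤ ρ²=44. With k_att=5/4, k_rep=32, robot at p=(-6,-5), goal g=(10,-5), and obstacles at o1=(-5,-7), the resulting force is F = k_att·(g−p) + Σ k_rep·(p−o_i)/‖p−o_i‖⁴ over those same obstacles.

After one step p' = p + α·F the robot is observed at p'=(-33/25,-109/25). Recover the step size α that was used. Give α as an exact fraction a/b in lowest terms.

F_att = 5/4·(g−p) = 5/4·(16,0) = (20.0000,0.0000)
o1: d²=5 ≤ ρ²=44; F_rep = 32·(-1,2)/5² = (-1.2800,2.5600)
F = F_att + ΣF_rep = (18.7200,2.5600)
Δp = p'−p = (4.6800,0.6400); α = Δx/Fx = (117/25) / (468/25) = 1/4
check: Δy/Fy = (16/25) / (64/25) = 1/4 ✓

α = 1/4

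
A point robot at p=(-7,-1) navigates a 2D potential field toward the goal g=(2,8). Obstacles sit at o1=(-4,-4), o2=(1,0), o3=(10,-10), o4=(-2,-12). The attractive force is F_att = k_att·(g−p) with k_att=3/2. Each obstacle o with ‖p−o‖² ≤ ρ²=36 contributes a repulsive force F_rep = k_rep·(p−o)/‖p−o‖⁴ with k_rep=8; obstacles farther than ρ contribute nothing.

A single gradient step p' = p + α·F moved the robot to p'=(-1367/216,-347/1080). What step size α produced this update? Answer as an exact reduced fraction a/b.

α = 1/20

F_att = 3/2·(g−p) = 3/2·(9,9) = (13.5000,13.5000)
o1: d²=18 ≤ ρ²=36; F_rep = 8·(-3,3)/18² = (-0.0741,0.0741)
o2: d²=65 > ρ²=36 → inactive
o3: d²=370 > ρ²=36 → inactive
o4: d²=146 > ρ²=36 → inactive
F = F_att + ΣF_rep = (13.4259,13.5741)
Δp = p'−p = (0.6713,0.6787); α = Δx/Fx = (145/216) / (725/54) = 1/20
check: Δy/Fy = (733/1080) / (733/54) = 1/20 ✓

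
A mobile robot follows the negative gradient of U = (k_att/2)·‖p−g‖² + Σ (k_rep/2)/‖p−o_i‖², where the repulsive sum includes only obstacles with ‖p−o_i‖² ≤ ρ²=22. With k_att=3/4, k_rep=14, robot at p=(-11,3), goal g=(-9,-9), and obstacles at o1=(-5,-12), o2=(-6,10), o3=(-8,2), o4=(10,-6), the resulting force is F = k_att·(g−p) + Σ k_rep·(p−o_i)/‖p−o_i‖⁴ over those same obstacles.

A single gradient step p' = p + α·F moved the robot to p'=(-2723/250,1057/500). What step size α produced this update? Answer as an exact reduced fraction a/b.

F_att = 3/4·(g−p) = 3/4·(2,-12) = (1.5000,-9.0000)
o1: d²=261 > ρ²=22 → inactive
o2: d²=74 > ρ²=22 → inactive
o3: d²=10 ≤ ρ²=22; F_rep = 14·(-3,1)/10² = (-0.4200,0.1400)
o4: d²=522 > ρ²=22 → inactive
F = F_att + ΣF_rep = (1.0800,-8.8600)
Δp = p'−p = (0.1080,-0.8860); α = Δx/Fx = (27/250) / (27/25) = 1/10
check: Δy/Fy = (-443/500) / (-443/50) = 1/10 ✓

α = 1/10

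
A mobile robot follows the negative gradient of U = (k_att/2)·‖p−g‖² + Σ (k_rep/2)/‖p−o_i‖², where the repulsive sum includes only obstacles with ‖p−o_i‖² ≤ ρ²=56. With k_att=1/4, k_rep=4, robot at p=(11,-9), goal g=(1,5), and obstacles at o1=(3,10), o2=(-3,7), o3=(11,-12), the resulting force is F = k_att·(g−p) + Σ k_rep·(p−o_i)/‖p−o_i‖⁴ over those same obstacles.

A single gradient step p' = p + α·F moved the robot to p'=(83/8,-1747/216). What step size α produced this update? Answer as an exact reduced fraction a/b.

F_att = 1/4·(g−p) = 1/4·(-10,14) = (-2.5000,3.5000)
o1: d²=425 > ρ²=56 → inactive
o2: d²=452 > ρ²=56 → inactive
o3: d²=9 ≤ ρ²=56; F_rep = 4·(0,3)/9² = (0.0000,0.1481)
F = F_att + ΣF_rep = (-2.5000,3.6481)
Δp = p'−p = (-0.6250,0.9120); α = Δx/Fx = (-5/8) / (-5/2) = 1/4
check: Δy/Fy = (197/216) / (197/54) = 1/4 ✓

α = 1/4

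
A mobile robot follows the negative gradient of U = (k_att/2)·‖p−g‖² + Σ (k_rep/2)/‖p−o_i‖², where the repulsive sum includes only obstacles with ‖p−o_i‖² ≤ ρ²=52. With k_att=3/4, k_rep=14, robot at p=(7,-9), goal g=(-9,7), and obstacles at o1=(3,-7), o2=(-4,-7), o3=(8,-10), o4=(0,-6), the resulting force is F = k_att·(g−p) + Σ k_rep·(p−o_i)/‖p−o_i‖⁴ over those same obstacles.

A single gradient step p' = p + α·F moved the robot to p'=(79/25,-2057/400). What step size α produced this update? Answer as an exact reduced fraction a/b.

α = 1/4

F_att = 3/4·(g−p) = 3/4·(-16,16) = (-12.0000,12.0000)
o1: d²=20 ≤ ρ²=52; F_rep = 14·(4,-2)/20² = (0.1400,-0.0700)
o2: d²=125 > ρ²=52 → inactive
o3: d²=2 ≤ ρ²=52; F_rep = 14·(-1,1)/2² = (-3.5000,3.5000)
o4: d²=58 > ρ²=52 → inactive
F = F_att + ΣF_rep = (-15.3600,15.4300)
Δp = p'−p = (-3.8400,3.8575); α = Δx/Fx = (-96/25) / (-384/25) = 1/4
check: Δy/Fy = (1543/400) / (1543/100) = 1/4 ✓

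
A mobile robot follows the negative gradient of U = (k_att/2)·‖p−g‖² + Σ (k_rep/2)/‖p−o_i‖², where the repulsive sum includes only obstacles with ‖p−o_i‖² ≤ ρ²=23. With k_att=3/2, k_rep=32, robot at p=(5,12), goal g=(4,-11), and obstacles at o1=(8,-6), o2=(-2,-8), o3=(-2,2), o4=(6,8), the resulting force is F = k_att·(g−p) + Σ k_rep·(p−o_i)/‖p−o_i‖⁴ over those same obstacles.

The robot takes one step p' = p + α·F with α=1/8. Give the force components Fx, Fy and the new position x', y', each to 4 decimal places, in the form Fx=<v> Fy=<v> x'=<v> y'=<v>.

F_att = 3/2·(g−p) = 3/2·(-1,-23) = (-1.5000,-34.5000)
o1: d²=333 > ρ²=23 → inactive
o2: d²=449 > ρ²=23 → inactive
o3: d²=149 > ρ²=23 → inactive
o4: d²=17 ≤ ρ²=23; F_rep = 32·(-1,4)/17² = (-0.1107,0.4429)
F = F_att + ΣF_rep = (-1.6107,-34.0571)
p' = p + 1/8·F = (4.7987,7.7429)

Fx=-1.6107 Fy=-34.0571 x'=4.7987 y'=7.7429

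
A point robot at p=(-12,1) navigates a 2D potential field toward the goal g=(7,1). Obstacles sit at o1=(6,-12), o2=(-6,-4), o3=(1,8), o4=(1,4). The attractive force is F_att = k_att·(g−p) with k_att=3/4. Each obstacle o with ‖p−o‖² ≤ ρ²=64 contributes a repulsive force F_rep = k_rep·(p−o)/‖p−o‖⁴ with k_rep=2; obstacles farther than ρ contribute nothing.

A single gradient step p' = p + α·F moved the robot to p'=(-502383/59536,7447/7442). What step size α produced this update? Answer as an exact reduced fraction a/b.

α = 1/4

F_att = 3/4·(g−p) = 3/4·(19,0) = (14.2500,0.0000)
o1: d²=493 > ρ²=64 → inactive
o2: d²=61 ≤ ρ²=64; F_rep = 2·(-6,5)/61² = (-0.0032,0.0027)
o3: d²=218 > ρ²=64 → inactive
o4: d²=178 > ρ²=64 → inactive
F = F_att + ΣF_rep = (14.2468,0.0027)
Δp = p'−p = (3.5617,0.0007); α = Δx/Fx = (212049/59536) / (212049/14884) = 1/4
check: Δy/Fy = (5/7442) / (10/3721) = 1/4 ✓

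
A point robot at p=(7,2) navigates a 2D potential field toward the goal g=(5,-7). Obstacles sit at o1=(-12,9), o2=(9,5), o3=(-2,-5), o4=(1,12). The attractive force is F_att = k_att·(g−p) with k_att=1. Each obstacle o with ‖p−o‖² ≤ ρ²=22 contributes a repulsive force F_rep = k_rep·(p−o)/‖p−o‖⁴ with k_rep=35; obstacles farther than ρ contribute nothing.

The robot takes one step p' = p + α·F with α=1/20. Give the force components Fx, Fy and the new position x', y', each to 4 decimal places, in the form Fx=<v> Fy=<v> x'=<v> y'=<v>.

F_att = 1·(g−p) = 1·(-2,-9) = (-2.0000,-9.0000)
o1: d²=410 > ρ²=22 → inactive
o2: d²=13 ≤ ρ²=22; F_rep = 35·(-2,-3)/13² = (-0.4142,-0.6213)
o3: d²=130 > ρ²=22 → inactive
o4: d²=136 > ρ²=22 → inactive
F = F_att + ΣF_rep = (-2.4142,-9.6213)
p' = p + 1/20·F = (6.8793,1.5189)

Fx=-2.4142 Fy=-9.6213 x'=6.8793 y'=1.5189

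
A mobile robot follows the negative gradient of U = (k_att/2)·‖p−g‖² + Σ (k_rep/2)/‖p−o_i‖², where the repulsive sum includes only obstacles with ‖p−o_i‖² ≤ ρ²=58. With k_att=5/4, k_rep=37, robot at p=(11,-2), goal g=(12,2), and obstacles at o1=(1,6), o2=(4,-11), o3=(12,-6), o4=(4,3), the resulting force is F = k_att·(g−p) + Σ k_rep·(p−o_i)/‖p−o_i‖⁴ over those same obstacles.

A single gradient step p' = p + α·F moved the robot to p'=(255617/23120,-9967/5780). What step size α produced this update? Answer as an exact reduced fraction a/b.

α = 1/20

F_att = 5/4·(g−p) = 5/4·(1,4) = (1.2500,5.0000)
o1: d²=164 > ρ²=58 → inactive
o2: d²=130 > ρ²=58 → inactive
o3: d²=17 ≤ ρ²=58; F_rep = 37·(-1,4)/17² = (-0.1280,0.5121)
o4: d²=74 > ρ²=58 → inactive
F = F_att + ΣF_rep = (1.1220,5.5121)
Δp = p'−p = (0.0561,0.2756); α = Δx/Fx = (1297/23120) / (1297/1156) = 1/20
check: Δy/Fy = (1593/5780) / (1593/289) = 1/20 ✓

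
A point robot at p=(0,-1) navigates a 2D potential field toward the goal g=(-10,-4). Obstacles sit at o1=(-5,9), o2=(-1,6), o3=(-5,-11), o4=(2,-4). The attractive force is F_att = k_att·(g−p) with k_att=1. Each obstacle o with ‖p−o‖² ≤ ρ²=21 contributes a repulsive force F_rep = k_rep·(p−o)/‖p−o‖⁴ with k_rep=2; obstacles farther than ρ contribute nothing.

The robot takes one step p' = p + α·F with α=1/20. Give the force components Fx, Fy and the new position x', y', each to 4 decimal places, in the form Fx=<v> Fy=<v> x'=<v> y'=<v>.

F_att = 1·(g−p) = 1·(-10,-3) = (-10.0000,-3.0000)
o1: d²=125 > ρ²=21 → inactive
o2: d²=50 > ρ²=21 → inactive
o3: d²=125 > ρ²=21 → inactive
o4: d²=13 ≤ ρ²=21; F_rep = 2·(-2,3)/13² = (-0.0237,0.0355)
F = F_att + ΣF_rep = (-10.0237,-2.9645)
p' = p + 1/20·F = (-0.5012,-1.1482)

Fx=-10.0237 Fy=-2.9645 x'=-0.5012 y'=-1.1482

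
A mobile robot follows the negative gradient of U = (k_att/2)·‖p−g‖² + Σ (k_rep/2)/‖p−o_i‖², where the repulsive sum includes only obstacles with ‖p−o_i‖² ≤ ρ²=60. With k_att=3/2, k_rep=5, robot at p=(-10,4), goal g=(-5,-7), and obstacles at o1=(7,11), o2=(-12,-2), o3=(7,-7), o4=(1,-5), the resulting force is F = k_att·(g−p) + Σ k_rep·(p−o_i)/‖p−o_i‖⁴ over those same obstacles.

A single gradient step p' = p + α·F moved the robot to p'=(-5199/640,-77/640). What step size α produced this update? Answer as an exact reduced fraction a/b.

α = 1/4

F_att = 3/2·(g−p) = 3/2·(5,-11) = (7.5000,-16.5000)
o1: d²=338 > ρ²=60 → inactive
o2: d²=40 ≤ ρ²=60; F_rep = 5·(2,6)/40² = (0.0063,0.0187)
o3: d²=410 > ρ²=60 → inactive
o4: d²=202 > ρ²=60 → inactive
F = F_att + ΣF_rep = (7.5062,-16.4812)
Δp = p'−p = (1.8766,-4.1203); α = Δx/Fx = (1201/640) / (1201/160) = 1/4
check: Δy/Fy = (-2637/640) / (-2637/160) = 1/4 ✓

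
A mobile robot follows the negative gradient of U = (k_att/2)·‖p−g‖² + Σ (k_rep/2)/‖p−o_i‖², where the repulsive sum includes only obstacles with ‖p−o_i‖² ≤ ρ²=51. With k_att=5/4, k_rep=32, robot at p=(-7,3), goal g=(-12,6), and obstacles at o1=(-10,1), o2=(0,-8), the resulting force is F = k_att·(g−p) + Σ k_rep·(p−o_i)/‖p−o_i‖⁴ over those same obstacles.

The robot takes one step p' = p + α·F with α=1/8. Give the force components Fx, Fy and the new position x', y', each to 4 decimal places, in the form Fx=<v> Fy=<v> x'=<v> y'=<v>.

Fx=-5.6820 Fy=4.1287 x'=-7.7102 y'=3.5161

F_att = 5/4·(g−p) = 5/4·(-5,3) = (-6.2500,3.7500)
o1: d²=13 ≤ ρ²=51; F_rep = 32·(3,2)/13² = (0.5680,0.3787)
o2: d²=170 > ρ²=51 → inactive
F = F_att + ΣF_rep = (-5.6820,4.1287)
p' = p + 1/8·F = (-7.7102,3.5161)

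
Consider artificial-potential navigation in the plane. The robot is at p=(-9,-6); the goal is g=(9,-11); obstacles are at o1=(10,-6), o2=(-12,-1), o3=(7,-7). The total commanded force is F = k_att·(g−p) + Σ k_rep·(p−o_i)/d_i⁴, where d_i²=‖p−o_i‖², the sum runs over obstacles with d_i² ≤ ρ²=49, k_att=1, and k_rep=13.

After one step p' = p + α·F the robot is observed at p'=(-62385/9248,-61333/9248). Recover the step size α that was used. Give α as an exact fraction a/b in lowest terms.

F_att = 1·(g−p) = 1·(18,-5) = (18.0000,-5.0000)
o1: d²=361 > ρ²=49 → inactive
o2: d²=34 ≤ ρ²=49; F_rep = 13·(3,-5)/34² = (0.0337,-0.0562)
o3: d²=257 > ρ²=49 → inactive
F = F_att + ΣF_rep = (18.0337,-5.0562)
Δp = p'−p = (2.2542,-0.6320); α = Δx/Fx = (20847/9248) / (20847/1156) = 1/8
check: Δy/Fy = (-5845/9248) / (-5845/1156) = 1/8 ✓

α = 1/8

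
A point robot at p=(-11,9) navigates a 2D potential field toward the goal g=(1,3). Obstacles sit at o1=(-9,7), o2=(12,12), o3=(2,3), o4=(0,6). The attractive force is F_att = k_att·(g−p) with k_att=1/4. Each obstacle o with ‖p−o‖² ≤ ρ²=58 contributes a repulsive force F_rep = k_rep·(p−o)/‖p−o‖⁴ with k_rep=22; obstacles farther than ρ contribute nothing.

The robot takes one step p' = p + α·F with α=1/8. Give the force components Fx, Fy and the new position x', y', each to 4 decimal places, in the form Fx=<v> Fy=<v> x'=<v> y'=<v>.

F_att = 1/4·(g−p) = 1/4·(12,-6) = (3.0000,-1.5000)
o1: d²=8 ≤ ρ²=58; F_rep = 22·(-2,2)/8² = (-0.6875,0.6875)
o2: d²=538 > ρ²=58 → inactive
o3: d²=205 > ρ²=58 → inactive
o4: d²=130 > ρ²=58 → inactive
F = F_att + ΣF_rep = (2.3125,-0.8125)
p' = p + 1/8·F = (-10.7109,8.8984)

Fx=2.3125 Fy=-0.8125 x'=-10.7109 y'=8.8984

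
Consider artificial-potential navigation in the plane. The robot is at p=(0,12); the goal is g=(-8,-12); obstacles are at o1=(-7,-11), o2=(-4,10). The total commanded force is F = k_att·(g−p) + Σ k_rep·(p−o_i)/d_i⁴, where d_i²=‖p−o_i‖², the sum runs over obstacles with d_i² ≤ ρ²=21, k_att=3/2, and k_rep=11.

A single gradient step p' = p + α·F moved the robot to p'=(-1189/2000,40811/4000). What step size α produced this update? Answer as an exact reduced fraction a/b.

F_att = 3/2·(g−p) = 3/2·(-8,-24) = (-12.0000,-36.0000)
o1: d²=578 > ρ²=21 → inactive
o2: d²=20 ≤ ρ²=21; F_rep = 11·(4,2)/20² = (0.1100,0.0550)
F = F_att + ΣF_rep = (-11.8900,-35.9450)
Δp = p'−p = (-0.5945,-1.7973); α = Δx/Fx = (-1189/2000) / (-1189/100) = 1/20
check: Δy/Fy = (-7189/4000) / (-7189/200) = 1/20 ✓

α = 1/20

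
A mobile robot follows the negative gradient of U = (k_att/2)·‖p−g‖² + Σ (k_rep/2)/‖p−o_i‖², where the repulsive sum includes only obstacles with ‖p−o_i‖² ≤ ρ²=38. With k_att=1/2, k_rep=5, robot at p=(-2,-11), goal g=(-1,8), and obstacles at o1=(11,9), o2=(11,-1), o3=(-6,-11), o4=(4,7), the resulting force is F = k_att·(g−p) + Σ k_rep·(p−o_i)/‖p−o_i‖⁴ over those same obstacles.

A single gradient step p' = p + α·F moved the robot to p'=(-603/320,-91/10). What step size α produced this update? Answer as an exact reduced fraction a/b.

F_att = 1/2·(g−p) = 1/2·(1,19) = (0.5000,9.5000)
o1: d²=569 > ρ²=38 → inactive
o2: d²=269 > ρ²=38 → inactive
o3: d²=16 ≤ ρ²=38; F_rep = 5·(4,0)/16² = (0.0781,0.0000)
o4: d²=360 > ρ²=38 → inactive
F = F_att + ΣF_rep = (0.5781,9.5000)
Δp = p'−p = (0.1156,1.9000); α = Δx/Fx = (37/320) / (37/64) = 1/5
check: Δy/Fy = (19/10) / (19/2) = 1/5 ✓

α = 1/5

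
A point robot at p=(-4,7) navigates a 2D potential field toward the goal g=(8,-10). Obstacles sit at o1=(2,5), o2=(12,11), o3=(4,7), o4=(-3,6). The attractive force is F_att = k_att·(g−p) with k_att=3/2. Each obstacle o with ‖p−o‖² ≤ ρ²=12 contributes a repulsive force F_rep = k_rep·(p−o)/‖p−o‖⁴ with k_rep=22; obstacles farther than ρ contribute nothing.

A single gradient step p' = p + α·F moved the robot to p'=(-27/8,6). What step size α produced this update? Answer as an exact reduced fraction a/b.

F_att = 3/2·(g−p) = 3/2·(12,-17) = (18.0000,-25.5000)
o1: d²=40 > ρ²=12 → inactive
o2: d²=272 > ρ²=12 → inactive
o3: d²=64 > ρ²=12 → inactive
o4: d²=2 ≤ ρ²=12; F_rep = 22·(-1,1)/2² = (-5.5000,5.5000)
F = F_att + ΣF_rep = (12.5000,-20.0000)
Δp = p'−p = (0.6250,-1.0000); α = Δx/Fx = (5/8) / (25/2) = 1/20
check: Δy/Fy = (-1) / (-20) = 1/20 ✓

α = 1/20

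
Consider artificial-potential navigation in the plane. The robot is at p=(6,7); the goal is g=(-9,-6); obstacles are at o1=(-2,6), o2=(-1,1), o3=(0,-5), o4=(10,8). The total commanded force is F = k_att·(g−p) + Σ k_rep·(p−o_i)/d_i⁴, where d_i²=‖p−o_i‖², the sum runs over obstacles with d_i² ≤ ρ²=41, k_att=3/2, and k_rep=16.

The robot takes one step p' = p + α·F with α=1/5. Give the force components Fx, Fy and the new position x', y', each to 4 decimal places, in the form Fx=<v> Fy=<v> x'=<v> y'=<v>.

Fx=-22.7215 Fy=-19.5554 x'=1.4557 y'=3.0889

F_att = 3/2·(g−p) = 3/2·(-15,-13) = (-22.5000,-19.5000)
o1: d²=65 > ρ²=41 → inactive
o2: d²=85 > ρ²=41 → inactive
o3: d²=180 > ρ²=41 → inactive
o4: d²=17 ≤ ρ²=41; F_rep = 16·(-4,-1)/17² = (-0.2215,-0.0554)
F = F_att + ΣF_rep = (-22.7215,-19.5554)
p' = p + 1/5·F = (1.4557,3.0889)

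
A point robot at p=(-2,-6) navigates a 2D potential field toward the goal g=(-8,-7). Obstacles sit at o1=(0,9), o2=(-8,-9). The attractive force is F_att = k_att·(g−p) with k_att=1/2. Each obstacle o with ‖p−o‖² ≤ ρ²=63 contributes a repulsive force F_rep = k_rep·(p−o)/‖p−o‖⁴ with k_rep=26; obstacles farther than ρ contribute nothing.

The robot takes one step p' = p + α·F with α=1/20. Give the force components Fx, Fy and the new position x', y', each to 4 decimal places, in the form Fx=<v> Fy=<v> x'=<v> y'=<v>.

F_att = 1/2·(g−p) = 1/2·(-6,-1) = (-3.0000,-0.5000)
o1: d²=229 > ρ²=63 → inactive
o2: d²=45 ≤ ρ²=63; F_rep = 26·(6,3)/45² = (0.0770,0.0385)
F = F_att + ΣF_rep = (-2.9230,-0.4615)
p' = p + 1/20·F = (-2.1461,-6.0231)

Fx=-2.9230 Fy=-0.4615 x'=-2.1461 y'=-6.0231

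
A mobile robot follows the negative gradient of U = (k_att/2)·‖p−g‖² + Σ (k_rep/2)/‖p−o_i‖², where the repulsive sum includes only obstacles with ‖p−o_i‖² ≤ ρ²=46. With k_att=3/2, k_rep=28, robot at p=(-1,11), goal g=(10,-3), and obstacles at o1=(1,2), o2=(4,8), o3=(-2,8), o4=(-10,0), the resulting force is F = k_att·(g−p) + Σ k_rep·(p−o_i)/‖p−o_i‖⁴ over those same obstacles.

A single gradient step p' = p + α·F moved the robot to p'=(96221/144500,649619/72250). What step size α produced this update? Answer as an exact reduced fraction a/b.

F_att = 3/2·(g−p) = 3/2·(11,-14) = (16.5000,-21.0000)
o1: d²=85 > ρ²=46 → inactive
o2: d²=34 ≤ ρ²=46; F_rep = 28·(-5,3)/34² = (-0.1211,0.0727)
o3: d²=10 ≤ ρ²=46; F_rep = 28·(1,3)/10² = (0.2800,0.8400)
o4: d²=202 > ρ²=46 → inactive
F = F_att + ΣF_rep = (16.6589,-20.0873)
Δp = p'−p = (1.6659,-2.0087); α = Δx/Fx = (240721/144500) / (240721/14450) = 1/10
check: Δy/Fy = (-145131/72250) / (-145131/7225) = 1/10 ✓

α = 1/10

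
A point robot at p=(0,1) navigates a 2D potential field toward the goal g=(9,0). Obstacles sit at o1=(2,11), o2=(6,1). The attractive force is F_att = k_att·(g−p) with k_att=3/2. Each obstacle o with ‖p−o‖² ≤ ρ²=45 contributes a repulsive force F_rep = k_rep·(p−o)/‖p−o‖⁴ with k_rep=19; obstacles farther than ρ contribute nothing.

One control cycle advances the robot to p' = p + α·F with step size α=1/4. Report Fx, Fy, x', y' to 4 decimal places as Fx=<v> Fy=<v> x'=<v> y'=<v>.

Fx=13.4120 Fy=-1.5000 x'=3.3530 y'=0.6250

F_att = 3/2·(g−p) = 3/2·(9,-1) = (13.5000,-1.5000)
o1: d²=104 > ρ²=45 → inactive
o2: d²=36 ≤ ρ²=45; F_rep = 19·(-6,0)/36² = (-0.0880,0.0000)
F = F_att + ΣF_rep = (13.4120,-1.5000)
p' = p + 1/4·F = (3.3530,0.6250)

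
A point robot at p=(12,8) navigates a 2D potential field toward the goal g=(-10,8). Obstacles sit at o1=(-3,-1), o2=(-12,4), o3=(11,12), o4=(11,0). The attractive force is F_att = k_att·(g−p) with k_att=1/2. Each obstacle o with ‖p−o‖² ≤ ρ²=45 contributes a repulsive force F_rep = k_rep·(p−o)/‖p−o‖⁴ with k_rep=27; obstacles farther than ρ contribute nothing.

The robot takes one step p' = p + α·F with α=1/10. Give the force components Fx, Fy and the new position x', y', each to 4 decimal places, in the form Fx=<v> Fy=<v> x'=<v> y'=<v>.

F_att = 1/2·(g−p) = 1/2·(-22,0) = (-11.0000,0.0000)
o1: d²=306 > ρ²=45 → inactive
o2: d²=592 > ρ²=45 → inactive
o3: d²=17 ≤ ρ²=45; F_rep = 27·(1,-4)/17² = (0.0934,-0.3737)
o4: d²=65 > ρ²=45 → inactive
F = F_att + ΣF_rep = (-10.9066,-0.3737)
p' = p + 1/10·F = (10.9093,7.9626)

Fx=-10.9066 Fy=-0.3737 x'=10.9093 y'=7.9626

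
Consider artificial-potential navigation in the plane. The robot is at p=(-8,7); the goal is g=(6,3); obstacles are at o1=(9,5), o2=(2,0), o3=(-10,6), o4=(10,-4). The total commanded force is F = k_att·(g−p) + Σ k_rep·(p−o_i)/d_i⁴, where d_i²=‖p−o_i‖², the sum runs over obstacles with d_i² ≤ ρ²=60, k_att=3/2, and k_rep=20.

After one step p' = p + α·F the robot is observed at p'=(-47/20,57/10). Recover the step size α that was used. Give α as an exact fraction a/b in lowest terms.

F_att = 3/2·(g−p) = 3/2·(14,-4) = (21.0000,-6.0000)
o1: d²=293 > ρ²=60 → inactive
o2: d²=149 > ρ²=60 → inactive
o3: d²=5 ≤ ρ²=60; F_rep = 20·(2,1)/5² = (1.6000,0.8000)
o4: d²=445 > ρ²=60 → inactive
F = F_att + ΣF_rep = (22.6000,-5.2000)
Δp = p'−p = (5.6500,-1.3000); α = Δx/Fx = (113/20) / (113/5) = 1/4
check: Δy/Fy = (-13/10) / (-26/5) = 1/4 ✓

α = 1/4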